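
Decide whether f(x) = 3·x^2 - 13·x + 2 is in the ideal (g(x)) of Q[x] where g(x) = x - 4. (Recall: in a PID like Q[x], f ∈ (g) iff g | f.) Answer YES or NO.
NO

In Q[x] the ideal (g) consists of all multiples of g, so f ∈ (g) iff g | f, i.e. iff the remainder of f on division by g is 0. Divide f by g (g is monic, so eliminate the leading term of the running remainder at each step):
  leading term 3·x^2: subtract (3·x)·g(x) = 3·x^2 - 12·x, leaving 2 - x
  leading term -x: subtract (-1)·g(x) = 4 - x, leaving -2
The remainder r(x) = -2 ≠ 0 (and deg r < deg g), so g ∤ f, i.e. f ∉ (g).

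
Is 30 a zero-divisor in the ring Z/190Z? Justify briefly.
YES

gcd(30, 190) = 10 > 1, so 30 is not a unit in Z/190Z. In Z/nZ every nonzero non-unit is a zero-divisor: explicitly, take b = 190/gcd = 19 ≠ 0 (mod 190); then 30·19 = 570 = 3·190, i.e. 30·19 ≡ 0 (mod 190). So 30 is a zero-divisor.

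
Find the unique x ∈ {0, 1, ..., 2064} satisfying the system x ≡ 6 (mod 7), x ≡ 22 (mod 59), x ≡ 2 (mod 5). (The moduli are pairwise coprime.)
x ≡ 1497 (mod 2065); the representative in [0, 2065) is 1497

The moduli 7, 59, 5 are pairwise coprime, so by the CRT there is a unique solution mod 7·59·5 = 2065.
Solve by successive substitution. Start with x ≡ 6 (mod 7).
  Combine with x ≡ 22 (mod 59): write x = 6 + 7·t and require 6 + 7·t ≡ 22 (mod 59), i.e. 7·t ≡ 22 − 6 ≡ 16 (mod 59). Since 7^(−1) ≡ 17 (mod 59), t ≡ 17·16 ≡ 36 (mod 59). So x ≡ 6 + 7·36 = 258 (mod 413).
  Combine with x ≡ 2 (mod 5): write x = 258 + 413·t and require 258 + 413·t ≡ 2 (mod 5), i.e. 413·t ≡ 2 − 258 ≡ 4 (mod 5). Since 413^(−1) ≡ 2 (mod 5) (413 ≡ 3 (mod 5)), t ≡ 2·4 ≡ 3 (mod 5). So x ≡ 258 + 413·3 = 1497 (mod 2065).
Unique solution in [0, 2065): x = 1497.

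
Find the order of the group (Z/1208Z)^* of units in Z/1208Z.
(Z/1208Z)^* consists of the classes a with gcd(a, 1208) = 1, so its order is φ(1208). φ is multiplicative, with φ(p^e) = p^e − p^(e−1). Factorise 1208 = 2^3 · 151. Then
  φ(1208) = (2^3 − 2^2) · (151 − 1) = 4 · 150 = 600.
Thus |(Z/1208Z)^*| = 600.

Final answer: |(Z/1208Z)^*| = 600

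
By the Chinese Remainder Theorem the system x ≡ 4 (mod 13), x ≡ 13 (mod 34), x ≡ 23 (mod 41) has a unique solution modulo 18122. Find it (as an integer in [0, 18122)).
The moduli 13, 34, 41 are pairwise coprime, so by the CRT there is a unique solution mod 13·34·41 = 18122.
Solve by successive substitution. Start with x ≡ 4 (mod 13).
  Combine with x ≡ 13 (mod 34): write x = 4 + 13·t and require 4 + 13·t ≡ 13 (mod 34), i.e. 13·t ≡ 13 − 4 ≡ 9 (mod 34). Since 13^(−1) ≡ 21 (mod 34), t ≡ 21·9 ≡ 19 (mod 34). So x ≡ 4 + 13·19 = 251 (mod 442).
  Combine with x ≡ 23 (mod 41): write x = 251 + 442·t and require 251 + 442·t ≡ 23 (mod 41), i.e. 442·t ≡ 23 − 251 ≡ 18 (mod 41). Since 442^(−1) ≡ 9 (mod 41) (442 ≡ 32 (mod 41)), t ≡ 9·18 ≡ 39 (mod 41). So x ≡ 251 + 442·39 = 17489 (mod 18122).
Unique solution in [0, 18122): x = 17489.

Final answer: x ≡ 17489 (mod 18122); the representative in [0, 18122) is 17489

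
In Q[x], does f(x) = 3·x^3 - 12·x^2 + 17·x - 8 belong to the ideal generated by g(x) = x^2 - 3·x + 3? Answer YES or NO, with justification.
In Q[x] the ideal (g) consists of all multiples of g, so f ∈ (g) iff g | f, i.e. iff the remainder of f on division by g is 0. Divide f by g (g is monic, so eliminate the leading term of the running remainder at each step):
  leading term 3·x^3: subtract (3·x)·g(x) = 3·x^3 - 9·x^2 + 9·x, leaving -3·x^2 + 8·x - 8
  leading term -3·x^2: subtract (-3)·g(x) = -3·x^2 + 9·x - 9, leaving 1 - x
The remainder r(x) = 1 - x ≠ 0 (and deg r < deg g), so g ∤ f, i.e. f ∉ (g).

Final answer: NO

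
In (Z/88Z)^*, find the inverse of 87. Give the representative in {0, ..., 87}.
87^(−1) ≡ 87 (mod 88)

Apply the extended Euclidean algorithm to (88, 87), tracking rows (r, s, t) with s·88 + t·87 = r. Each division r_prev = q·r_cur + r_new produces the new row as (previous row) − q·(current row):
  row A: (88, 1, 0)   [1·88 + 0·87 = 88]
  row B: (87, 0, 1)   [0·88 + 1·87 = 87]
  88 = 1·87 + 1   → row C = row A − 1·row B = (1, 1, −1)   [check: 1·88 − 1·87 = 1]
  87 = 87·1 + 0   → remainder 0, stop. gcd = 1 (last nonzero row C).
The gcd is 1, so 87 is invertible mod 88. The last nonzero row gives 1·88 − 1·87 = 1, so t = −1. So 87^(−1) ≡ −1 ≡ 87 (mod 88). Verify: 87 · 87 = 7569 ≡ 1 (mod 88). ✓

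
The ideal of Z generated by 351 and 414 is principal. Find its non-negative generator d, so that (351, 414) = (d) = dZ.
In the PID Z, (a, b) is generated by gcd(a, b). Compute gcd(414, 351) with the extended Euclidean algorithm, tracking rows (r, s, t) with s·414 + t·351 = r:
  row A: (414, 1, 0)   [1·414 + 0·351 = 414]
  row B: (351, 0, 1)   [0·414 + 1·351 = 351]
  414 = 1·351 + 63   → row C = row A − 1·row B = (63, 1, −1)   [check: 1·414 − 1·351 = 63]
  351 = 5·63 + 36   → row D = row B − 5·row C = (36, −5, 6)   [check: −5·414 + 6·351 = 36]
  63 = 1·36 + 27   → row E = row C − 1·row D = (27, 6, −7)   [check: 6·414 − 7·351 = 27]
  36 = 1·27 + 9   → row F = row D − 1·row E = (9, −11, 13)   [check: −11·414 + 13·351 = 9]
  27 = 3·9 + 0   → remainder 0, stop. gcd = 9 (last nonzero row F).
So gcd(351, 414) = 9, with Bézout identity −11·414 + 13·351 = 9. Containment (⊇): the Bézout identity exhibits 9 as an element of (351, 414), giving (9) ⊆ (351, 414). Containment (⊆): since 9 | 351 and 9 | 414 (351 = 9·39, 414 = 9·46), every Z-linear combination of 351 and 414 is divisible by 9, so (351, 414) ⊆ (9). Therefore (351, 414) = (9), d = 9.

Final answer: (351, 414) = (9); d = 9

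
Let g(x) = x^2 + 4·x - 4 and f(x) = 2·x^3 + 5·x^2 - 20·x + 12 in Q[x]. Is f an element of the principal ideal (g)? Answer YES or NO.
YES

In Q[x] the ideal (g) consists of all multiples of g, so f ∈ (g) iff g | f, i.e. iff the remainder of f on division by g is 0. Divide f by g (g is monic, so eliminate the leading term of the running remainder at each step):
  leading term 2·x^3: subtract (2·x)·g(x) = 2·x^3 + 8·x^2 - 8·x, leaving -3·x^2 - 12·x + 12
  leading term -3·x^2: subtract (-3)·g(x) = -3·x^2 - 12·x + 12, leaving 0
The remainder is 0, so f(x) = g(x) · h(x) with h(x) = 2·x - 3. Hence g | f, i.e. f ∈ (g).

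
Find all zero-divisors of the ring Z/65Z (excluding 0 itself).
An element a ∈ Z/65Z (with a ≠ 0) is a zero-divisor iff gcd(a, 65) > 1 (because a is a unit precisely when gcd(a, n) = 1, and in Z/nZ every nonzero, non-unit element is a zero-divisor). Scan a = 1, ..., 64 and keep those with gcd(a, 65) > 1:
  gcd(5, 65) = 5, gcd(10, 65) = 5, gcd(13, 65) = 13, gcd(15, 65) = 5, gcd(20, 65) = 5, gcd(25, 65) = 5, gcd(26, 65) = 13, gcd(30, 65) = 5, gcd(35, 65) = 5, gcd(39, 65) = 13, gcd(40, 65) = 5, gcd(45, 65) = 5, gcd(50, 65) = 5, gcd(52, 65) = 13, gcd(55, 65) = 5, gcd(60, 65) = 5.
All other a ∈ {1, ..., 64} have gcd(a, 65) = 1 and are units. So the nonzero zero-divisors are exactly the 16 values of a appearing in this scan.

Final answer: nonzero zero-divisors of Z/65Z = {5, 10, 13, 15, 20, 25, 26, 30, 35, 39, 40, 45, 50, 52, 55, 60}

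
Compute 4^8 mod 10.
6

Use repeated squaring. Binary(8) = 1000. Walk through the bits of the exponent 8 left-to-right: at each bit after the leading one, square the running value, then multiply by 4 if the bit is 1 (always reducing mod 10):
  bit 1 = 1 (leading): start with 4.
  bit 2 = 0: square 4^2 = 16 ≡ 6 (mod 10).
  bit 3 = 0: square 6^2 = 36 ≡ 6 (mod 10).
  bit 4 = 0: square 6^2 = 36 ≡ 6 (mod 10).
Final value: 4^8 ≡ 6 (mod 10).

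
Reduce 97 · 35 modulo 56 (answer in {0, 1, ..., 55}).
Reduce the factors first: 97 ≡ 41 (mod 56), so 97 · 35 ≡ 41 · 35 (mod 56). 41 · 35 = 1435. Dividing by 56: 1435 = 25·56 + 35. So (97 · 35) mod 56 = 35.

Final answer: 35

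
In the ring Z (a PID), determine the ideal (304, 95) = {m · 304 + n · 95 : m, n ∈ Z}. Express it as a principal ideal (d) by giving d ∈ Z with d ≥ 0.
In the PID Z, (a, b) is generated by gcd(a, b). Compute gcd(304, 95) with the extended Euclidean algorithm, tracking rows (r, s, t) with s·304 + t·95 = r:
  row A: (304, 1, 0)   [1·304 + 0·95 = 304]
  row B: (95, 0, 1)   [0·304 + 1·95 = 95]
  304 = 3·95 + 19   → row C = row A − 3·row B = (19, 1, −3)   [check: 1·304 − 3·95 = 19]
  95 = 5·19 + 0   → remainder 0, stop. gcd = 19 (last nonzero row C).
So gcd(304, 95) = 19, with Bézout identity 1·304 − 3·95 = 19. Containment (⊇): the Bézout identity exhibits 19 as an element of (304, 95), giving (19) ⊆ (304, 95). Containment (⊆): since 19 | 304 and 19 | 95 (304 = 19·16, 95 = 19·5), every Z-linear combination of 304 and 95 is divisible by 19, so (304, 95) ⊆ (19). Therefore (304, 95) = (19), d = 19.

Final answer: (304, 95) = (19); d = 19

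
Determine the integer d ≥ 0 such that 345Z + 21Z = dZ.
(345, 21) = (3); d = 3

In the PID Z, (a, b) is generated by gcd(a, b). Compute gcd(345, 21) with the extended Euclidean algorithm, tracking rows (r, s, t) with s·345 + t·21 = r:
  row A: (345, 1, 0)   [1·345 + 0·21 = 345]
  row B: (21, 0, 1)   [0·345 + 1·21 = 21]
  345 = 16·21 + 9   → row C = row A − 16·row B = (9, 1, −16)   [check: 1·345 − 16·21 = 9]
  21 = 2·9 + 3   → row D = row B − 2·row C = (3, −2, 33)   [check: −2·345 + 33·21 = 3]
  9 = 3·3 + 0   → remainder 0, stop. gcd = 3 (last nonzero row D).
So gcd(345, 21) = 3, with Bézout identity −2·345 + 33·21 = 3. Containment (⊇): the Bézout identity exhibits 3 as an element of (345, 21), giving (3) ⊆ (345, 21). Containment (⊆): since 3 | 345 and 3 | 21 (345 = 3·115, 21 = 3·7), every Z-linear combination of 345 and 21 is divisible by 3, so (345, 21) ⊆ (3). Therefore (345, 21) = (3), d = 3.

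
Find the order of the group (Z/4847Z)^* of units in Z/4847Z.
|(Z/4847Z)^*| = 4680

(Z/4847Z)^* consists of the classes a with gcd(a, 4847) = 1, so its order is φ(4847). φ is multiplicative, with φ(p^e) = p^e − p^(e−1). Factorise 4847 = 37 · 131. Then
  φ(4847) = (37 − 1) · (131 − 1) = 36 · 130 = 4680.
Thus |(Z/4847Z)^*| = 4680.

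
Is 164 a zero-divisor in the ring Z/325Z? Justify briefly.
gcd(164, 325) = 1, so 164 is a unit in Z/325Z (it has a multiplicative inverse). A unit cannot be a zero-divisor: if 164·b ≡ 0 then multiplying both sides by 164^(−1) gives b ≡ 0. So 164 is not a zero-divisor.

Final answer: NO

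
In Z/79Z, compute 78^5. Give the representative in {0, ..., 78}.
Use repeated squaring. Binary(5) = 101. Walk through the bits of the exponent 5 left-to-right: at each bit after the leading one, square the running value, then multiply by 78 if the bit is 1 (always reducing mod 79):
  bit 1 = 1 (leading): start with 78.
  bit 2 = 0: square 78^2 = 6084 ≡ 1 (mod 79).
  bit 3 = 1: square 1^2 = 1; bit is 1, so multiply 1·78 = 78 (mod 79).
Final value: 78^5 ≡ 78 (mod 79).

Final answer: 78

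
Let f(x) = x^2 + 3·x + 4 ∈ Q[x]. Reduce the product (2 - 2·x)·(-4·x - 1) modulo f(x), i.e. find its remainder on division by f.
a · b ≡ -30·x - 34 (mod f(x))

First multiply in Q[x] without reducing: a · b = 8·x^2 - 6·x - 2. Now divide by f(x) = x^2 + 3·x + 4, eliminating the leading term at each step:
  leading term 8·x^2: subtract (8)·f(x) = 8·x^2 + 24·x + 32, leaving -30·x - 34
The degree is now < 2, so this is the remainder. Hence a · b ≡ -30·x - 34 in Q[x]/(f).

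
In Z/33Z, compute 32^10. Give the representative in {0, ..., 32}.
Use repeated squaring. Binary(10) = 1010. Walk through the bits of the exponent 10 left-to-right: at each bit after the leading one, square the running value, then multiply by 32 if the bit is 1 (always reducing mod 33):
  bit 1 = 1 (leading): start with 32.
  bit 2 = 0: square 32^2 = 1024 ≡ 1 (mod 33).
  bit 3 = 1: square 1^2 = 1; bit is 1, so multiply 1·32 = 32 (mod 33).
  bit 4 = 0: square 32^2 = 1024 ≡ 1 (mod 33).
Final value: 32^10 ≡ 1 (mod 33).

Final answer: 1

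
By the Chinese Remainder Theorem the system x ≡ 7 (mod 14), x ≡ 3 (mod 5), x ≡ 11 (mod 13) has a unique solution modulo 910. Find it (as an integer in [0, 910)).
x ≡ 63 (mod 910); the representative in [0, 910) is 63

The moduli 14, 5, 13 are pairwise coprime, so by the CRT there is a unique solution mod 14·5·13 = 910.
Solve by successive substitution. Start with x ≡ 7 (mod 14).
  Combine with x ≡ 3 (mod 5): write x = 7 + 14·t and require 7 + 14·t ≡ 3 (mod 5), i.e. 14·t ≡ 3 − 7 ≡ 1 (mod 5). Since 14^(−1) ≡ 4 (mod 5) (14 ≡ 4 (mod 5)), t ≡ 4·1 ≡ 4 (mod 5). So x ≡ 7 + 14·4 = 63 (mod 70).
  Combine with x ≡ 11 (mod 13): write x = 63 + 70·t and require 63 + 70·t ≡ 11 (mod 13), i.e. 70·t ≡ 11 − 63 ≡ 0 (mod 13). Since 70^(−1) ≡ 8 (mod 13) (70 ≡ 5 (mod 13)), t ≡ 8·0 ≡ 0 (mod 13). So x ≡ 63 + 70·0 = 63 (mod 910).
Unique solution in [0, 910): x = 63.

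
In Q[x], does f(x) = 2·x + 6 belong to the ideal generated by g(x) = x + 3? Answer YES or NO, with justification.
YES

In Q[x] the ideal (g) consists of all multiples of g, so f ∈ (g) iff g | f, i.e. iff the remainder of f on division by g is 0. Divide f by g (g is monic, so eliminate the leading term of the running remainder at each step):
  leading term 2·x: subtract (2)·g(x) = 2·x + 6, leaving 0
The remainder is 0, so f(x) = g(x) · h(x) with h(x) = 2. Hence g | f, i.e. f ∈ (g).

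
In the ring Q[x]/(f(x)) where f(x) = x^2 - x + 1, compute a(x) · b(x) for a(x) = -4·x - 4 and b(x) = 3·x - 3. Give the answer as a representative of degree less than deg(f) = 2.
First multiply in Q[x] without reducing: a · b = 12 - 12·x^2. Now divide by f(x) = x^2 - x + 1, eliminating the leading term at each step:
  leading term -12·x^2: subtract (-12)·f(x) = -12·x^2 + 12·x - 12, leaving 24 - 12·x
The degree is now < 2, so this is the remainder. Hence a · b ≡ 24 - 12·x in Q[x]/(f).

Final answer: a · b ≡ 24 - 12·x (mod f(x))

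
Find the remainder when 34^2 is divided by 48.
4

Use repeated squaring. Binary(2) = 10. Walk through the bits of the exponent 2 left-to-right: at each bit after the leading one, square the running value, then multiply by 34 if the bit is 1 (always reducing mod 48):
  bit 1 = 1 (leading): start with 34.
  bit 2 = 0: square 34^2 = 1156 ≡ 4 (mod 48).
Final value: 34^2 ≡ 4 (mod 48).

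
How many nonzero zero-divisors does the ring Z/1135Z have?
In Z/1135Z each nonzero element is either a unit (gcd with 1135 is 1) or a zero-divisor (gcd > 1). The number of units is φ(1135): factorise 1135 = 5 · 227, so φ(1135) = (5 − 1) · (227 − 1) = 4 · 226 = 904. The nonzero elements number 1135 − 1 = 1134. Hence the nonzero zero-divisors number 1134 − 904 = 230.

Final answer: Z/1135Z has 230 nonzero zero-divisors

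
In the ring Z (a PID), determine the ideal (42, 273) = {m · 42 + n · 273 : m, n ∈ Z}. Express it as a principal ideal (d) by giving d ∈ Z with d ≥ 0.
In the PID Z, (a, b) is generated by gcd(a, b). Compute gcd(273, 42) with the extended Euclidean algorithm, tracking rows (r, s, t) with s·273 + t·42 = r:
  row A: (273, 1, 0)   [1·273 + 0·42 = 273]
  row B: (42, 0, 1)   [0·273 + 1·42 = 42]
  273 = 6·42 + 21   → row C = row A − 6·row B = (21, 1, −6)   [check: 1·273 − 6·42 = 21]
  42 = 2·21 + 0   → remainder 0, stop. gcd = 21 (last nonzero row C).
So gcd(42, 273) = 21, with Bézout identity 1·273 − 6·42 = 21. Containment (⊇): the Bézout identity exhibits 21 as an element of (42, 273), giving (21) ⊆ (42, 273). Containment (⊆): since 21 | 42 and 21 | 273 (42 = 21·2, 273 = 21·13), every Z-linear combination of 42 and 273 is divisible by 21, so (42, 273) ⊆ (21). Therefore (42, 273) = (21), d = 21.

Final answer: (42, 273) = (21); d = 21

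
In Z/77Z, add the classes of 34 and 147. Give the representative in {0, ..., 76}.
Reduce the summands first: 147 ≡ 70 (mod 77), so 34 + 147 ≡ 34 + 70 (mod 77). 34 + 70 = 104; 104 = 1·77 + 27, so (34 + 147) mod 77 = 27.

Final answer: 27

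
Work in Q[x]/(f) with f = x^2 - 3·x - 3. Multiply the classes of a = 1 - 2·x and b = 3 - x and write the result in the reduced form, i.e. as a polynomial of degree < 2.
a · b ≡ 9 - x (mod f(x))

First multiply in Q[x] without reducing: a · b = 2·x^2 - 7·x + 3. Now divide by f(x) = x^2 - 3·x - 3, eliminating the leading term at each step:
  leading term 2·x^2: subtract (2)·f(x) = 2·x^2 - 6·x - 6, leaving 9 - x
The degree is now < 2, so this is the remainder. Hence a · b ≡ 9 - x in Q[x]/(f).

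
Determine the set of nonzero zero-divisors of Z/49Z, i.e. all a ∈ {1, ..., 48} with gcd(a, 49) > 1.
nonzero zero-divisors of Z/49Z = {7, 14, 21, 28, 35, 42}

An element a ∈ Z/49Z (with a ≠ 0) is a zero-divisor iff gcd(a, 49) > 1 (because a is a unit precisely when gcd(a, n) = 1, and in Z/nZ every nonzero, non-unit element is a zero-divisor). Scan a = 1, ..., 48 and keep those with gcd(a, 49) > 1:
  gcd(7, 49) = 7, gcd(14, 49) = 7, gcd(21, 49) = 7, gcd(28, 49) = 7, gcd(35, 49) = 7, gcd(42, 49) = 7.
All other a ∈ {1, ..., 48} have gcd(a, 49) = 1 and are units. So the nonzero zero-divisors are exactly the 6 values of a appearing in this scan.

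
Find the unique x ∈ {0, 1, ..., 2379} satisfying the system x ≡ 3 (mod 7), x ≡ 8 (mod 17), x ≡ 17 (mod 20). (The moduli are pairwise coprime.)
The moduli 7, 17, 20 are pairwise coprime, so by the CRT there is a unique solution mod 7·17·20 = 2380.
Solve by successive substitution. Start with x ≡ 3 (mod 7).
  Combine with x ≡ 8 (mod 17): write x = 3 + 7·t and require 3 + 7·t ≡ 8 (mod 17), i.e. 7·t ≡ 8 − 3 ≡ 5 (mod 17). Since 7^(−1) ≡ 5 (mod 17), t ≡ 5·5 ≡ 8 (mod 17). So x ≡ 3 + 7·8 = 59 (mod 119).
  Combine with x ≡ 17 (mod 20): write x = 59 + 119·t and require 59 + 119·t ≡ 17 (mod 20), i.e. 119·t ≡ 17 − 59 ≡ 18 (mod 20). Since 119^(−1) ≡ 19 (mod 20) (119 ≡ 19 (mod 20)), t ≡ 19·18 ≡ 2 (mod 20). So x ≡ 59 + 119·2 = 297 (mod 2380).
Unique solution in [0, 2380): x = 297.

Final answer: x ≡ 297 (mod 2380); the representative in [0, 2380) is 297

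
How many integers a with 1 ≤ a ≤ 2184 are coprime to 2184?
576

The number of a ∈ {1, ..., 2184} with gcd(a, 2184) = 1 is by definition Euler's totient φ(2184). φ is multiplicative, with φ(p^e) = p^e − p^(e−1). Factorise 2184 = 2^3 · 3 · 7 · 13. Then
  φ(2184) = (2^3 − 2^2) · (3 − 1) · (7 − 1) · (13 − 1) = 4 · 2 · 6 · 12 = 576.
So there are 576 such integers.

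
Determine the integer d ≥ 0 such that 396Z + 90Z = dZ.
(396, 90) = (18); d = 18

In the PID Z, (a, b) is generated by gcd(a, b). Compute gcd(396, 90) with the extended Euclidean algorithm, tracking rows (r, s, t) with s·396 + t·90 = r:
  row A: (396, 1, 0)   [1·396 + 0·90 = 396]
  row B: (90, 0, 1)   [0·396 + 1·90 = 90]
  396 = 4·90 + 36   → row C = row A − 4·row B = (36, 1, −4)   [check: 1·396 − 4·90 = 36]
  90 = 2·36 + 18   → row D = row B − 2·row C = (18, −2, 9)   [check: −2·396 + 9·90 = 18]
  36 = 2·18 + 0   → remainder 0, stop. gcd = 18 (last nonzero row D).
So gcd(396, 90) = 18, with Bézout identity −2·396 + 9·90 = 18. Containment (⊇): the Bézout identity exhibits 18 as an element of (396, 90), giving (18) ⊆ (396, 90). Containment (⊆): since 18 | 396 and 18 | 90 (396 = 18·22, 90 = 18·5), every Z-linear combination of 396 and 90 is divisible by 18, so (396, 90) ⊆ (18). Therefore (396, 90) = (18), d = 18.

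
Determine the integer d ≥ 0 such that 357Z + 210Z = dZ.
(357, 210) = (21); d = 21

In the PID Z, (a, b) is generated by gcd(a, b). Compute gcd(357, 210) with the extended Euclidean algorithm, tracking rows (r, s, t) with s·357 + t·210 = r:
  row A: (357, 1, 0)   [1·357 + 0·210 = 357]
  row B: (210, 0, 1)   [0·357 + 1·210 = 210]
  357 = 1·210 + 147   → row C = row A − 1·row B = (147, 1, −1)   [check: 1·357 − 1·210 = 147]
  210 = 1·147 + 63   → row D = row B − 1·row C = (63, −1, 2)   [check: −1·357 + 2·210 = 63]
  147 = 2·63 + 21   → row E = row C − 2·row D = (21, 3, −5)   [check: 3·357 − 5·210 = 21]
  63 = 3·21 + 0   → remainder 0, stop. gcd = 21 (last nonzero row E).
So gcd(357, 210) = 21, with Bézout identity 3·357 − 5·210 = 21. Containment (⊇): the Bézout identity exhibits 21 as an element of (357, 210), giving (21) ⊆ (357, 210). Containment (⊆): since 21 | 357 and 21 | 210 (357 = 21·17, 210 = 21·10), every Z-linear combination of 357 and 210 is divisible by 21, so (357, 210) ⊆ (21). Therefore (357, 210) = (21), d = 21.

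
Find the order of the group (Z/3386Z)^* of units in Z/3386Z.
(Z/3386Z)^* consists of the classes a with gcd(a, 3386) = 1, so its order is φ(3386). φ is multiplicative, with φ(p^e) = p^e − p^(e−1). Factorise 3386 = 2 · 1693. Then
  φ(3386) = (2 − 1) · (1693 − 1) = 1 · 1692 = 1692.
Thus |(Z/3386Z)^*| = 1692.

Final answer: |(Z/3386Z)^*| = 1692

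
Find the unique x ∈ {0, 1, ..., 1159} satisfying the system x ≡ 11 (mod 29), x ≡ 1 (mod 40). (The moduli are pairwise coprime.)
x ≡ 881 (mod 1160); the representative in [0, 1160) is 881

The moduli 29, 40 are pairwise coprime, so by the CRT there is a unique solution mod 29·40 = 1160.
Solve by successive substitution. Start with x ≡ 11 (mod 29).
  Combine with x ≡ 1 (mod 40): write x = 11 + 29·t and require 11 + 29·t ≡ 1 (mod 40), i.e. 29·t ≡ 1 − 11 ≡ 30 (mod 40). Since 29^(−1) ≡ 29 (mod 40), t ≡ 29·30 ≡ 30 (mod 40). So x ≡ 11 + 29·30 = 881 (mod 1160).
Unique solution in [0, 1160): x = 881.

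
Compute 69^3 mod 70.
69

Use repeated squaring. Binary(3) = 11. Walk through the bits of the exponent 3 left-to-right: at each bit after the leading one, square the running value, then multiply by 69 if the bit is 1 (always reducing mod 70):
  bit 1 = 1 (leading): start with 69.
  bit 2 = 1: square 69^2 = 4761 ≡ 1; bit is 1, so multiply 1·69 = 69 (mod 70).
Final value: 69^3 ≡ 69 (mod 70).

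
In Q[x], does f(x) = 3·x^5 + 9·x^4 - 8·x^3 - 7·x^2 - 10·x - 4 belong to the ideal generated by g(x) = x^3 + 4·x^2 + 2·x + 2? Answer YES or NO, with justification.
In Q[x] the ideal (g) consists of all multiples of g, so f ∈ (g) iff g | f, i.e. iff the remainder of f on division by g is 0. Divide f by g (g is monic, so eliminate the leading term of the running remainder at each step):
  leading term 3·x^5: subtract (3·x^2)·g(x) = 3·x^5 + 12·x^4 + 6·x^3 + 6·x^2, leaving -3·x^4 - 14·x^3 - 13·x^2 - 10·x - 4
  leading term -3·x^4: subtract (-3·x)·g(x) = -3·x^4 - 12·x^3 - 6·x^2 - 6·x, leaving -2·x^3 - 7·x^2 - 4·x - 4
  leading term -2·x^3: subtract (-2)·g(x) = -2·x^3 - 8·x^2 - 4·x - 4, leaving x^2
The remainder r(x) = x^2 ≠ 0 (and deg r < deg g), so g ∤ f, i.e. f ∉ (g).

Final answer: NO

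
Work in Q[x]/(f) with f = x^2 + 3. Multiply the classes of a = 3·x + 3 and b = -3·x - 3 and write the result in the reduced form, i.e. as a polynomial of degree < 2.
a · b ≡ 18 - 18·x (mod f(x))

First multiply in Q[x] without reducing: a · b = -9·x^2 - 18·x - 9. Now divide by f(x) = x^2 + 3, eliminating the leading term at each step:
  leading term -9·x^2: subtract (-9)·f(x) = -9·x^2 - 27, leaving 18 - 18·x
The degree is now < 2, so this is the remainder. Hence a · b ≡ 18 - 18·x in Q[x]/(f).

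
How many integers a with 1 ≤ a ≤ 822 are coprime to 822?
272

The number of a ∈ {1, ..., 822} with gcd(a, 822) = 1 is by definition Euler's totient φ(822). φ is multiplicative, with φ(p^e) = p^e − p^(e−1). Factorise 822 = 2 · 3 · 137. Then
  φ(822) = (2 − 1) · (3 − 1) · (137 − 1) = 1 · 2 · 136 = 272.
So there are 272 such integers.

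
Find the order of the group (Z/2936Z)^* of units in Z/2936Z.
(Z/2936Z)^* consists of the classes a with gcd(a, 2936) = 1, so its order is φ(2936). φ is multiplicative, with φ(p^e) = p^e − p^(e−1). Factorise 2936 = 2^3 · 367. Then
  φ(2936) = (2^3 − 2^2) · (367 − 1) = 4 · 366 = 1464.
Thus |(Z/2936Z)^*| = 1464.

Final answer: |(Z/2936Z)^*| = 1464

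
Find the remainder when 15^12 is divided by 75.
Use repeated squaring. Binary(12) = 1100. Walk through the bits of the exponent 12 left-to-right: at each bit after the leading one, square the running value, then multiply by 15 if the bit is 1 (always reducing mod 75):
  bit 1 = 1 (leading): start with 15.
  bit 2 = 1: square 15^2 = 225 ≡ 0; bit is 1, so multiply 0·15 = 0 (mod 75).
  bit 3 = 0: square 0^2 = 0 (mod 75).
  bit 4 = 0: square 0^2 = 0 (mod 75).
Final value: 15^12 ≡ 0 (mod 75).

Final answer: 0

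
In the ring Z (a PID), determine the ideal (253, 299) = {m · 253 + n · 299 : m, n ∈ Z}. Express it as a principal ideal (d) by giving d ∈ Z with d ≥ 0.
(253, 299) = (23); d = 23

In the PID Z, (a, b) is generated by gcd(a, b). Compute gcd(299, 253) with the extended Euclidean algorithm, tracking rows (r, s, t) with s·299 + t·253 = r:
  row A: (299, 1, 0)   [1·299 + 0·253 = 299]
  row B: (253, 0, 1)   [0·299 + 1·253 = 253]
  299 = 1·253 + 46   → row C = row A − 1·row B = (46, 1, −1)   [check: 1·299 − 1·253 = 46]
  253 = 5·46 + 23   → row D = row B − 5·row C = (23, −5, 6)   [check: −5·299 + 6·253 = 23]
  46 = 2·23 + 0   → remainder 0, stop. gcd = 23 (last nonzero row D).
So gcd(253, 299) = 23, with Bézout identity −5·299 + 6·253 = 23. Containment (⊇): the Bézout identity exhibits 23 as an element of (253, 299), giving (23) ⊆ (253, 299). Containment (⊆): since 23 | 253 and 23 | 299 (253 = 23·11, 299 = 23·13), every Z-linear combination of 253 and 299 is divisible by 23, so (253, 299) ⊆ (23). Therefore (253, 299) = (23), d = 23.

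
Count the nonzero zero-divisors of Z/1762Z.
Z/1762Z has 881 nonzero zero-divisors

In Z/1762Z each nonzero element is either a unit (gcd with 1762 is 1) or a zero-divisor (gcd > 1). The number of units is φ(1762): factorise 1762 = 2 · 881, so φ(1762) = (2 − 1) · (881 − 1) = 1 · 880 = 880. The nonzero elements number 1762 − 1 = 1761. Hence the nonzero zero-divisors number 1761 − 880 = 881.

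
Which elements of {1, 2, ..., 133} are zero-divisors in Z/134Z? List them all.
An element a ∈ Z/134Z (with a ≠ 0) is a zero-divisor iff gcd(a, 134) > 1 (because a is a unit precisely when gcd(a, n) = 1, and in Z/nZ every nonzero, non-unit element is a zero-divisor). Scan a = 1, ..., 133 and keep those with gcd(a, 134) > 1:
  gcd(2, 134) = 2, gcd(4, 134) = 2, gcd(6, 134) = 2, gcd(8, 134) = 2, gcd(10, 134) = 2, gcd(12, 134) = 2, gcd(14, 134) = 2, gcd(16, 134) = 2, gcd(18, 134) = 2, gcd(20, 134) = 2, gcd(22, 134) = 2, gcd(24, 134) = 2, gcd(26, 134) = 2, gcd(28, 134) = 2, gcd(30, 134) = 2, gcd(32, 134) = 2, gcd(34, 134) = 2, gcd(36, 134) = 2, gcd(38, 134) = 2, gcd(40, 134) = 2, gcd(42, 134) = 2, gcd(44, 134) = 2, gcd(46, 134) = 2, gcd(48, 134) = 2, gcd(50, 134) = 2, gcd(52, 134) = 2, gcd(54, 134) = 2, gcd(56, 134) = 2, gcd(58, 134) = 2, gcd(60, 134) = 2, gcd(62, 134) = 2, gcd(64, 134) = 2, gcd(66, 134) = 2, gcd(67, 134) = 67, gcd(68, 134) = 2, gcd(70, 134) = 2, gcd(72, 134) = 2, gcd(74, 134) = 2, gcd(76, 134) = 2, gcd(78, 134) = 2, gcd(80, 134) = 2, gcd(82, 134) = 2, gcd(84, 134) = 2, gcd(86, 134) = 2, gcd(88, 134) = 2, gcd(90, 134) = 2, gcd(92, 134) = 2, gcd(94, 134) = 2, gcd(96, 134) = 2, gcd(98, 134) = 2, gcd(100, 134) = 2, gcd(102, 134) = 2, gcd(104, 134) = 2, gcd(106, 134) = 2, gcd(108, 134) = 2, gcd(110, 134) = 2, gcd(112, 134) = 2, gcd(114, 134) = 2, gcd(116, 134) = 2, gcd(118, 134) = 2, gcd(120, 134) = 2, gcd(122, 134) = 2, gcd(124, 134) = 2, gcd(126, 134) = 2, gcd(128, 134) = 2, gcd(130, 134) = 2, gcd(132, 134) = 2.
All other a ∈ {1, ..., 133} have gcd(a, 134) = 1 and are units. So the nonzero zero-divisors are exactly the 67 values of a appearing in this scan.

Final answer: nonzero zero-divisors of Z/134Z = {2, 4, 6, 8, 10, 12, 14, 16, 18, 20, 22, 24, 26, 28, 30, 32, 34, 36, 38, 40, 42, 44, 46, 48, 50, 52, 54, 56, 58, 60, 62, 64, 66, 67, 68, 70, 72, 74, 76, 78, 80, 82, 84, 86, 88, 90, 92, 94, 96, 98, 100, 102, 104, 106, 108, 110, 112, 114, 116, 118, 120, 122, 124, 126, 128, 130, 132}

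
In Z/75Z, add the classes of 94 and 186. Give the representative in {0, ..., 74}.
Reduce the summands first: 94 ≡ 19, 186 ≡ 36 (mod 75), so 94 + 186 ≡ 19 + 36 (mod 75). 19 + 36 = 55; 55 = 0·75 + 55, so (94 + 186) mod 75 = 55.

Final answer: 55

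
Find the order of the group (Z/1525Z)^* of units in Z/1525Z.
(Z/1525Z)^* consists of the classes a with gcd(a, 1525) = 1, so its order is φ(1525). φ is multiplicative, with φ(p^e) = p^e − p^(e−1). Factorise 1525 = 5^2 · 61. Then
  φ(1525) = (5^2 − 5^1) · (61 − 1) = 20 · 60 = 1200.
Thus |(Z/1525Z)^*| = 1200.

Final answer: |(Z/1525Z)^*| = 1200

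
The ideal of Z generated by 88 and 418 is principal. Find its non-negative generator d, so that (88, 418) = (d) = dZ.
In the PID Z, (a, b) is generated by gcd(a, b). Compute gcd(418, 88) with the extended Euclidean algorithm, tracking rows (r, s, t) with s·418 + t·88 = r:
  row A: (418, 1, 0)   [1·418 + 0·88 = 418]
  row B: (88, 0, 1)   [0·418 + 1·88 = 88]
  418 = 4·88 + 66   → row C = row A − 4·row B = (66, 1, −4)   [check: 1·418 − 4·88 = 66]
  88 = 1·66 + 22   → row D = row B − 1·row C = (22, −1, 5)   [check: −1·418 + 5·88 = 22]
  66 = 3·22 + 0   → remainder 0, stop. gcd = 22 (last nonzero row D).
So gcd(88, 418) = 22, with Bézout identity −1·418 + 5·88 = 22. Containment (⊇): the Bézout identity exhibits 22 as an element of (88, 418), giving (22) ⊆ (88, 418). Containment (⊆): since 22 | 88 and 22 | 418 (88 = 22·4, 418 = 22·19), every Z-linear combination of 88 and 418 is divisible by 22, so (88, 418) ⊆ (22). Therefore (88, 418) = (22), d = 22.

Final answer: (88, 418) = (22); d = 22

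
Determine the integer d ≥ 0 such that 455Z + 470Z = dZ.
In the PID Z, (a, b) is generated by gcd(a, b). Compute gcd(470, 455) with the extended Euclidean algorithm, tracking rows (r, s, t) with s·470 + t·455 = r:
  row A: (470, 1, 0)   [1·470 + 0·455 = 470]
  row B: (455, 0, 1)   [0·470 + 1·455 = 455]
  470 = 1·455 + 15   → row C = row A − 1·row B = (15, 1, −1)   [check: 1·470 − 1·455 = 15]
  455 = 30·15 + 5   → row D = row B − 30·row C = (5, −30, 31)   [check: −30·470 + 31·455 = 5]
  15 = 3·5 + 0   → remainder 0, stop. gcd = 5 (last nonzero row D).
So gcd(455, 470) = 5, with Bézout identity −30·470 + 31·455 = 5. Containment (⊇): the Bézout identity exhibits 5 as an element of (455, 470), giving (5) ⊆ (455, 470). Containment (⊆): since 5 | 455 and 5 | 470 (455 = 5·91, 470 = 5·94), every Z-linear combination of 455 and 470 is divisible by 5, so (455, 470) ⊆ (5). Therefore (455, 470) = (5), d = 5.

Final answer: (455, 470) = (5); d = 5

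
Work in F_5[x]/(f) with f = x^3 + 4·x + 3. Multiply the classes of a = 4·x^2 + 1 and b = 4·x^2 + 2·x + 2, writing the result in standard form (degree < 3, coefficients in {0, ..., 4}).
a · b ≡ 3·x^2 + 2·x + 3 (mod f(x))

Multiply as integer polynomials: a · b = 16·x^4 + 8·x^3 + 12·x^2 + 2·x + 2. Reducing coefficients mod 5: a · b ≡ x^4 + 3·x^3 + 2·x^2 + 2·x + 2. Now divide by f(x) = x^3 + 4·x + 3 in F_5[x], eliminating the leading term at each step:
  leading term x^4: subtract (x)·f(x) = x^4 + 4·x^2 + 3·x, leaving 3·x^3 + 3·x^2 + 4·x + 2 (coefficients mod 5)
  leading term 3·x^3: subtract (3)·f(x) = 3·x^3 + 2·x + 4, leaving 3·x^2 + 2·x + 3 (coefficients mod 5)
The degree is now < 3, so this is the remainder. Hence a · b ≡ 3·x^2 + 2·x + 3 in F_5[x]/(f).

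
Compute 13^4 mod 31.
Use repeated squaring. Binary(4) = 100. Walk through the bits of the exponent 4 left-to-right: at each bit after the leading one, square the running value, then multiply by 13 if the bit is 1 (always reducing mod 31):
  bit 1 = 1 (leading): start with 13.
  bit 2 = 0: square 13^2 = 169 ≡ 14 (mod 31).
  bit 3 = 0: square 14^2 = 196 ≡ 10 (mod 31).
Final value: 13^4 ≡ 10 (mod 31).

Final answer: 10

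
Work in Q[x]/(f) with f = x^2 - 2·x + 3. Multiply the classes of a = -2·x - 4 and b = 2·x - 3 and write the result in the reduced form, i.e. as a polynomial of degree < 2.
a · b ≡ 24 - 10·x (mod f(x))

First multiply in Q[x] without reducing: a · b = -4·x^2 - 2·x + 12. Now divide by f(x) = x^2 - 2·x + 3, eliminating the leading term at each step:
  leading term -4·x^2: subtract (-4)·f(x) = -4·x^2 + 8·x - 12, leaving 24 - 10·x
The degree is now < 2, so this is the remainder. Hence a · b ≡ 24 - 10·x in Q[x]/(f).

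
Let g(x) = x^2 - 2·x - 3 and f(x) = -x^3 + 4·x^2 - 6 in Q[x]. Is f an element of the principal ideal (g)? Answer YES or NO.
NO

In Q[x] the ideal (g) consists of all multiples of g, so f ∈ (g) iff g | f, i.e. iff the remainder of f on division by g is 0. Divide f by g (g is monic, so eliminate the leading term of the running remainder at each step):
  leading term -x^3: subtract (-x)·g(x) = -x^3 + 2·x^2 + 3·x, leaving 2·x^2 - 3·x - 6
  leading term 2·x^2: subtract (2)·g(x) = 2·x^2 - 4·x - 6, leaving x
The remainder r(x) = x ≠ 0 (and deg r < deg g), so g ∤ f, i.e. f ∉ (g).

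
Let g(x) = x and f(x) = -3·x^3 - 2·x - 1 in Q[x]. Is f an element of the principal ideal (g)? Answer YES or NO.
NO

In Q[x] the ideal (g) consists of all multiples of g, so f ∈ (g) iff g | f, i.e. iff the remainder of f on division by g is 0. Divide f by g (g is monic, so eliminate the leading term of the running remainder at each step):
  leading term -3·x^3: subtract (-3·x^2)·g(x) = -3·x^3, leaving -2·x - 1
  leading term -2·x: subtract (-2)·g(x) = -2·x, leaving -1
The remainder r(x) = -1 ≠ 0 (and deg r < deg g), so g ∤ f, i.e. f ∉ (g).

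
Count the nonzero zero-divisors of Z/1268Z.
In Z/1268Z each nonzero element is either a unit (gcd with 1268 is 1) or a zero-divisor (gcd > 1). The number of units is φ(1268): factorise 1268 = 2^2 · 317, so φ(1268) = (2^2 − 2^1) · (317 − 1) = 2 · 316 = 632. The nonzero elements number 1268 − 1 = 1267. Hence the nonzero zero-divisors number 1267 − 632 = 635.

Final answer: Z/1268Z has 635 nonzero zero-divisors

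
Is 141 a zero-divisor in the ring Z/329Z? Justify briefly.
gcd(141, 329) = 47 > 1, so 141 is not a unit in Z/329Z. In Z/nZ every nonzero non-unit is a zero-divisor: explicitly, take b = 329/gcd = 7 ≠ 0 (mod 329); then 141·7 = 987 = 3·329, i.e. 141·7 ≡ 0 (mod 329). So 141 is a zero-divisor.

Final answer: YES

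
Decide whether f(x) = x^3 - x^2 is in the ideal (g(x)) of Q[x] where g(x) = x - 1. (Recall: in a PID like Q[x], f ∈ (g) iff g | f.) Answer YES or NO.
YES

In Q[x] the ideal (g) consists of all multiples of g, so f ∈ (g) iff g | f, i.e. iff the remainder of f on division by g is 0. Divide f by g (g is monic, so eliminate the leading term of the running remainder at each step):
  leading term x^3: subtract (x^2)·g(x) = x^3 - x^2, leaving 0
The remainder is 0, so f(x) = g(x) · h(x) with h(x) = x^2. Hence g | f, i.e. f ∈ (g).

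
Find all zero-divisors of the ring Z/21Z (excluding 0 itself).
An element a ∈ Z/21Z (with a ≠ 0) is a zero-divisor iff gcd(a, 21) > 1 (because a is a unit precisely when gcd(a, n) = 1, and in Z/nZ every nonzero, non-unit element is a zero-divisor). Scan a = 1, ..., 20 and keep those with gcd(a, 21) > 1:
  gcd(3, 21) = 3, gcd(6, 21) = 3, gcd(7, 21) = 7, gcd(9, 21) = 3, gcd(12, 21) = 3, gcd(14, 21) = 7, gcd(15, 21) = 3, gcd(18, 21) = 3.
All other a ∈ {1, ..., 20} have gcd(a, 21) = 1 and are units. So the nonzero zero-divisors are exactly the 8 values of a appearing in this scan.

Final answer: nonzero zero-divisors of Z/21Z = {3, 6, 7, 9, 12, 14, 15, 18}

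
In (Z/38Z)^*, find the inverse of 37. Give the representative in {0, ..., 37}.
37^(−1) ≡ 37 (mod 38)

Apply the extended Euclidean algorithm to (38, 37), tracking rows (r, s, t) with s·38 + t·37 = r. Each division r_prev = q·r_cur + r_new produces the new row as (previous row) − q·(current row):
  row A: (38, 1, 0)   [1·38 + 0·37 = 38]
  row B: (37, 0, 1)   [0·38 + 1·37 = 37]
  38 = 1·37 + 1   → row C = row A − 1·row B = (1, 1, −1)   [check: 1·38 − 1·37 = 1]
  37 = 37·1 + 0   → remainder 0, stop. gcd = 1 (last nonzero row C).
The gcd is 1, so 37 is invertible mod 38. The last nonzero row gives 1·38 − 1·37 = 1, so t = −1. So 37^(−1) ≡ −1 ≡ 37 (mod 38). Verify: 37 · 37 = 1369 ≡ 1 (mod 38). ✓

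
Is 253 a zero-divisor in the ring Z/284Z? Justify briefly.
NO

gcd(253, 284) = 1, so 253 is a unit in Z/284Z (it has a multiplicative inverse). A unit cannot be a zero-divisor: if 253·b ≡ 0 then multiplying both sides by 253^(−1) gives b ≡ 0. So 253 is not a zero-divisor.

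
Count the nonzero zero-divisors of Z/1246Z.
In Z/1246Z each nonzero element is either a unit (gcd with 1246 is 1) or a zero-divisor (gcd > 1). The number of units is φ(1246): factorise 1246 = 2 · 7 · 89, so φ(1246) = (2 − 1) · (7 − 1) · (89 − 1) = 1 · 6 · 88 = 528. The nonzero elements number 1246 − 1 = 1245. Hence the nonzero zero-divisors number 1245 − 528 = 717.

Final answer: Z/1246Z has 717 nonzero zero-divisors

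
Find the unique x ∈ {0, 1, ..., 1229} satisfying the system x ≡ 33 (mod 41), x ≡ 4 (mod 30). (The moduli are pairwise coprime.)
The moduli 41, 30 are pairwise coprime, so by the CRT there is a unique solution mod 41·30 = 1230.
Solve by successive substitution. Start with x ≡ 33 (mod 41).
  Combine with x ≡ 4 (mod 30): write x = 33 + 41·t and require 33 + 41·t ≡ 4 (mod 30), i.e. 41·t ≡ 4 − 33 ≡ 1 (mod 30). Since 41^(−1) ≡ 11 (mod 30) (41 ≡ 11 (mod 30)), t ≡ 11·1 ≡ 11 (mod 30). So x ≡ 33 + 41·11 = 484 (mod 1230).
Unique solution in [0, 1230): x = 484.

Final answer: x ≡ 484 (mod 1230); the representative in [0, 1230) is 484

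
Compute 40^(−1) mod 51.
40^(−1) ≡ 37 (mod 51)

Apply the extended Euclidean algorithm to (51, 40), tracking rows (r, s, t) with s·51 + t·40 = r. Each division r_prev = q·r_cur + r_new produces the new row as (previous row) − q·(current row):
  row A: (51, 1, 0)   [1·51 + 0·40 = 51]
  row B: (40, 0, 1)   [0·51 + 1·40 = 40]
  51 = 1·40 + 11   → row C = row A − 1·row B = (11, 1, −1)   [check: 1·51 − 1·40 = 11]
  40 = 3·11 + 7   → row D = row B − 3·row C = (7, −3, 4)   [check: −3·51 + 4·40 = 7]
  11 = 1·7 + 4   → row E = row C − 1·row D = (4, 4, −5)   [check: 4·51 − 5·40 = 4]
  7 = 1·4 + 3   → row F = row D − 1·row E = (3, −7, 9)   [check: −7·51 + 9·40 = 3]
  4 = 1·3 + 1   → row G = row E − 1·row F = (1, 11, −14)   [check: 11·51 − 14·40 = 1]
  3 = 3·1 + 0   → remainder 0, stop. gcd = 1 (last nonzero row G).
The gcd is 1, so 40 is invertible mod 51. The last nonzero row gives 11·51 − 14·40 = 1, so t = −14. So 40^(−1) ≡ −14 ≡ 37 (mod 51). Verify: 40 · 37 = 1480 ≡ 1 (mod 51). ✓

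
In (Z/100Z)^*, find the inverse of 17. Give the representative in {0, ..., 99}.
Apply the extended Euclidean algorithm to (100, 17), tracking rows (r, s, t) with s·100 + t·17 = r. Each division r_prev = q·r_cur + r_new produces the new row as (previous row) − q·(current row):
  row A: (100, 1, 0)   [1·100 + 0·17 = 100]
  row B: (17, 0, 1)   [0·100 + 1·17 = 17]
  100 = 5·17 + 15   → row C = row A − 5·row B = (15, 1, −5)   [check: 1·100 − 5·17 = 15]
  17 = 1·15 + 2   → row D = row B − 1·row C = (2, −1, 6)   [check: −1·100 + 6·17 = 2]
  15 = 7·2 + 1   → row E = row C − 7·row D = (1, 8, −47)   [check: 8·100 − 47·17 = 1]
  2 = 2·1 + 0   → remainder 0, stop. gcd = 1 (last nonzero row E).
The gcd is 1, so 17 is invertible mod 100. The last nonzero row gives 8·100 − 47·17 = 1, so t = −47. So 17^(−1) ≡ −47 ≡ 53 (mod 100). Verify: 17 · 53 = 901 ≡ 1 (mod 100). ✓

Final answer: 17^(−1) ≡ 53 (mod 100)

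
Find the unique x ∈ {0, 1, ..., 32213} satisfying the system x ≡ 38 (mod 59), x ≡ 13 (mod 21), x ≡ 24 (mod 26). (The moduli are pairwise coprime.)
x ≡ 13726 (mod 32214); the representative in [0, 32214) is 13726

The moduli 59, 21, 26 are pairwise coprime, so by the CRT there is a unique solution mod 59·21·26 = 32214.
Solve by successive substitution. Start with x ≡ 38 (mod 59).
  Combine with x ≡ 13 (mod 21): write x = 38 + 59·t and require 38 + 59·t ≡ 13 (mod 21), i.e. 59·t ≡ 13 − 38 ≡ 17 (mod 21). Since 59^(−1) ≡ 5 (mod 21) (59 ≡ 17 (mod 21)), t ≡ 5·17 ≡ 1 (mod 21). So x ≡ 38 + 59·1 = 97 (mod 1239).
  Combine with x ≡ 24 (mod 26): write x = 97 + 1239·t and require 97 + 1239·t ≡ 24 (mod 26), i.e. 1239·t ≡ 24 − 97 ≡ 5 (mod 26). Since 1239^(−1) ≡ 23 (mod 26) (1239 ≡ 17 (mod 26)), t ≡ 23·5 ≡ 11 (mod 26). So x ≡ 97 + 1239·11 = 13726 (mod 32214).
Unique solution in [0, 32214): x = 13726.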